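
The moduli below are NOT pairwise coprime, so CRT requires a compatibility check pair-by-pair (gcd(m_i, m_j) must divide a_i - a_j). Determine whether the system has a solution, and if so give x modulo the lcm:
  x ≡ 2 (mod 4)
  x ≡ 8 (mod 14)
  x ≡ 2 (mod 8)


Moduli 4, 14, 8 are not pairwise coprime, so CRT works modulo lcm(m_i) when all pairwise compatibility conditions hold.
Pairwise compatibility: gcd(m_i, m_j) must divide a_i - a_j for every pair.
Merge one congruence at a time:
  Start: x ≡ 2 (mod 4).
  Combine with x ≡ 8 (mod 14): gcd(4, 14) = 2; 8 - 2 = 6, which IS divisible by 2, so compatible.
    Write x = 2 + 4·t and substitute into x ≡ 8 (mod 14): 4·t ≡ 8 − 2 = 6 (mod 14).
    Divide the congruence (and modulus) by g = 2: 2·t ≡ 3 (mod 7).
    The inverse of 2 mod 7 is 4 (since 2·4 = 8 = 1·7 + 1), so t ≡ 4·3 = 12 ≡ 5 (mod 7).
    Then x = 2 + 4·5 = 22, valid modulo lcm(4, 14) = 28: x ≡ 22 (mod 28).
  Combine with x ≡ 2 (mod 8): gcd(28, 8) = 4; 2 - 22 = -20, which IS divisible by 4, so compatible.
    Write x = 22 + 28·t and substitute into x ≡ 2 (mod 8): 28·t ≡ 2 − 22 = -20 (mod 8).
    Divide the congruence (and modulus) by g = 4: 7·t ≡ -5 (mod 2).
    Reduce coefficients mod 2: 1·t ≡ 1 (mod 2).
    So t ≡ 1 (mod 2).
    Then x = 22 + 28·1 = 50, valid modulo lcm(28, 8) = 56: x ≡ 50 (mod 56).
Verify: 50 mod 4 = 2, 50 mod 14 = 8, 50 mod 8 = 2.

x ≡ 50 (mod 56).


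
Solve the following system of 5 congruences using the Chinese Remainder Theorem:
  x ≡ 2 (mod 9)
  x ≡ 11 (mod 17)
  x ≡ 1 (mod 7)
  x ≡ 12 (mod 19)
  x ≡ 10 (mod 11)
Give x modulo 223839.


Product of moduli M = 9 · 17 · 7 · 19 · 11 = 223839.
Merge one congruence at a time:
  Start: x ≡ 2 (mod 9).
  Combine with x ≡ 11 (mod 17); new modulus lcm = 153.
    Write x = 2 + 9·t and substitute into x ≡ 11 (mod 17): 9·t ≡ 11 − 2 = 9 (mod 17).
    The inverse of 9 mod 17 is 2 (since 9·2 = 18 = 1·17 + 1), so t ≡ 2·9 = 18 ≡ 1 (mod 17).
    Then x = 2 + 9·1 = 11, valid modulo lcm(9, 17) = 153: x ≡ 11 (mod 153).
  Combine with x ≡ 1 (mod 7); new modulus lcm = 1071.
    Write x = 11 + 153·t and substitute into x ≡ 1 (mod 7): 153·t ≡ 1 − 11 = -10 (mod 7).
    Reduce coefficients mod 7: 6·t ≡ 4 (mod 7).
    The inverse of 6 mod 7 is 6 (since 6·6 = 36 = 5·7 + 1), so t ≡ 6·4 = 24 ≡ 3 (mod 7).
    Then x = 11 + 153·3 = 470, valid modulo lcm(153, 7) = 1071: x ≡ 470 (mod 1071).
  Combine with x ≡ 12 (mod 19); new modulus lcm = 20349.
    Write x = 470 + 1071·t and substitute into x ≡ 12 (mod 19): 1071·t ≡ 12 − 470 = -458 (mod 19).
    Reduce coefficients mod 19: 7·t ≡ 17 (mod 19).
    The inverse of 7 mod 19 is 11 (since 7·11 = 77 = 4·19 + 1), so t ≡ 11·17 = 187 ≡ 16 (mod 19).
    Then x = 470 + 1071·16 = 17606, valid modulo lcm(1071, 19) = 20349: x ≡ 17606 (mod 20349).
  Combine with x ≡ 10 (mod 11); new modulus lcm = 223839.
    Write x = 17606 + 20349·t and substitute into x ≡ 10 (mod 11): 20349·t ≡ 10 − 17606 = -17596 (mod 11).
    Reduce coefficients mod 11: 10·t ≡ 4 (mod 11).
    The inverse of 10 mod 11 is 10 (since 10·10 = 100 = 9·11 + 1), so t ≡ 10·4 = 40 ≡ 7 (mod 11).
    Then x = 17606 + 20349·7 = 160049, valid modulo lcm(20349, 11) = 223839: x ≡ 160049 (mod 223839).
Verify against each original: 160049 mod 9 = 2, 160049 mod 17 = 11, 160049 mod 7 = 1, 160049 mod 19 = 12, 160049 mod 11 = 10.

x ≡ 160049 (mod 223839).


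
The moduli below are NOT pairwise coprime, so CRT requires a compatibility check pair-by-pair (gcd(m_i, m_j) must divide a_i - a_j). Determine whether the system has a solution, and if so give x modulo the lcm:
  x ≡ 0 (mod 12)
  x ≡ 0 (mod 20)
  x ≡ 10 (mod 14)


Moduli 12, 20, 14 are not pairwise coprime, so CRT works modulo lcm(m_i) when all pairwise compatibility conditions hold.
Pairwise compatibility: gcd(m_i, m_j) must divide a_i - a_j for every pair.
Merge one congruence at a time:
  Start: x ≡ 0 (mod 12).
  Combine with x ≡ 0 (mod 20): gcd(12, 20) = 4; 0 - 0 = 0, which IS divisible by 4, so compatible.
    Write x = 0 + 12·t and substitute into x ≡ 0 (mod 20): 12·t ≡ 0 − 0 = 0 (mod 20).
    Divide the congruence (and modulus) by g = 4: 3·t ≡ 0 (mod 5).
    The inverse of 3 mod 5 is 2 (since 3·2 = 6 = 1·5 + 1), so t ≡ 2·0 = 0 ≡ 0 (mod 5).
    Then x = 0 + 12·0 = 0, valid modulo lcm(12, 20) = 60: x ≡ 0 (mod 60).
  Combine with x ≡ 10 (mod 14): gcd(60, 14) = 2; 10 - 0 = 10, which IS divisible by 2, so compatible.
    Write x = 0 + 60·t and substitute into x ≡ 10 (mod 14): 60·t ≡ 10 − 0 = 10 (mod 14).
    Divide the congruence (and modulus) by g = 2: 30·t ≡ 5 (mod 7).
    Reduce coefficients mod 7: 2·t ≡ 5 (mod 7).
    The inverse of 2 mod 7 is 4 (since 2·4 = 8 = 1·7 + 1), so t ≡ 4·5 = 20 ≡ 6 (mod 7).
    Then x = 0 + 60·6 = 360, valid modulo lcm(60, 14) = 420: x ≡ 360 (mod 420).
Verify: 360 mod 12 = 0, 360 mod 20 = 0, 360 mod 14 = 10.

x ≡ 360 (mod 420).


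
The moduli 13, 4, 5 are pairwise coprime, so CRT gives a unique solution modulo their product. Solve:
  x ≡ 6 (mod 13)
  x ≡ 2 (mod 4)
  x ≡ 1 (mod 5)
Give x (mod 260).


Moduli 13, 4, 5 are pairwise coprime; by CRT there is a unique solution modulo M = 13 · 4 · 5 = 260.
Solve pairwise, accumulating the modulus:
  Start with x ≡ 6 (mod 13).
  Combine with x ≡ 2 (mod 4): since gcd(13, 4) = 1, we get a unique residue mod 52.
    Write x = 6 + 13·t and substitute into x ≡ 2 (mod 4): 13·t ≡ 2 − 6 = -4 (mod 4).
    Reduce coefficients mod 4: 1·t ≡ 0 (mod 4).
    So t ≡ 0 (mod 4).
    Then x = 6 + 13·0 = 6, valid modulo lcm(13, 4) = 52: x ≡ 6 (mod 52).
  Combine with x ≡ 1 (mod 5): since gcd(52, 5) = 1, we get a unique residue mod 260.
    Write x = 6 + 52·t and substitute into x ≡ 1 (mod 5): 52·t ≡ 1 − 6 = -5 (mod 5).
    Reduce coefficients mod 5: 2·t ≡ 0 (mod 5).
    The inverse of 2 mod 5 is 3 (since 2·3 = 6 = 1·5 + 1), so t ≡ 3·0 = 0 ≡ 0 (mod 5).
    Then x = 6 + 52·0 = 6, valid modulo lcm(52, 5) = 260: x ≡ 6 (mod 260).
Verify: 6 mod 13 = 6 ✓, 6 mod 4 = 2 ✓, 6 mod 5 = 1 ✓.

x ≡ 6 (mod 260).


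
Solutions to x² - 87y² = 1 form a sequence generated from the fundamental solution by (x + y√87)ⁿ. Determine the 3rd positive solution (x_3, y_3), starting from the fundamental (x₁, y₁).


Step 1: Find the fundamental solution (x₁, y₁) of x² - 87y² = 1.
  Expand √87 as a continued fraction. a₀ = ⌊√87⌋ = 9; iterate m_{k+1} = d_k·a_k − m_k, d_{k+1} = (87 − m_{k+1}²)/d_k, a_{k+1} = ⌊(a₀ + m_{k+1})/d_{k+1}⌋ (starting m₀ = 0, d₀ = 1), with convergents p_k = a_k·p_{k-1} + p_{k-2}, q_k = a_k·q_{k-1} + q_{k-2} (p₋₁ = 1, q₋₁ = 0):
  k = 0: a₀ = 9; p₀/q₀ = 9/1; p₀² − 87·q₀² = 81 − 87 = -6.
  k = 1: m = 9, d = 6, a = ⌊(9 + 9)/6⌋ = 3; p/q = (3·9 + 1)/(3·1 + 0) = 28/3; p² − 87·q² = 784 − 783 = 1.
  The first convergent with p² − 87·q² = 1 gives the fundamental solution (x₁, y₁) = (28, 3).
Step 2: Apply the recurrence (x_{n+1}, y_{n+1}) = (x₁x_n + 87y₁y_n, x₁y_n + y₁x_n) repeatedly.
  From (x_1, y_1) = (28, 3): x_2 = 28·28 + 87·3·3 = 1567; y_2 = 28·3 + 3·28 = 168.
  From (x_2, y_2) = (1567, 168): x_3 = 28·1567 + 87·3·168 = 87724; y_3 = 28·168 + 3·1567 = 9405.
Step 3: Verify x_3² - 87·y_3² = 7695500176 - 7695500175 = 1 (should be 1). ✓

(x_1, y_1) = (28, 3); (x_3, y_3) = (87724, 9405).


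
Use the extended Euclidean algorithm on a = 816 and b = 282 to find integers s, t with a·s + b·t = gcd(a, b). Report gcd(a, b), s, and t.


Euclidean algorithm on (816, 282) — divide until remainder is 0:
  816 = 2 · 282 + 252
  282 = 1 · 252 + 30
  252 = 8 · 30 + 12
  30 = 2 · 12 + 6
  12 = 2 · 6 + 0
gcd(816, 282) = 6.
Track Bezout coefficients alongside the remainders: start with r₀ = 816 = a·1 + b·0 (s = 1, t = 0) and r₁ = 282 = a·0 + b·1 (s = 0, t = 1); each new remainder r_{k+1} = r_{k-1} − q_k·r_k inherits s_{k+1} = s_{k-1} − q_k·s_k, t_{k+1} = t_{k-1} − q_k·t_k, so r_k = a·s_k + b·t_k at every step:
  q = 2: r = 252, s = 1 − 2·0 = 1, t = 0 − 2·1 = -2  (check: 816·1 + 282·(-2) = 252)
  q = 1: r = 30, s = 0 − 1·1 = -1, t = 1 − 1·(-2) = 3  (check: 816·(-1) + 282·3 = 30)
  q = 8: r = 12, s = 1 − 8·(-1) = 9, t = -2 − 8·3 = -26  (check: 816·9 + 282·(-26) = 12)
  q = 2: r = 6, s = -1 − 2·9 = -19, t = 3 − 2·(-26) = 55  (check: 816·(-19) + 282·55 = 6)
The row with r = 6 (the gcd) gives the Bezout coefficients s = -19, t = 55.
Result: 816 · (-19) + 282 · (55) = 6.

gcd(816, 282) = 6; s = -19, t = 55 (check: 816·(-19) + 282·55 = 6).


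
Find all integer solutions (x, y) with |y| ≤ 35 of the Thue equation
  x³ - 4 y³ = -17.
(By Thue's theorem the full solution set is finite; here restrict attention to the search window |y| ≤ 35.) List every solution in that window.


The equation is x³ - 4y³ = -17. For fixed y, x³ = 4·y³ − 17, so a solution requires the RHS to be a perfect cube.
Strategy: iterate y from -35 to 35, compute RHS = 4·y³ − 17, and check whether it is a (positive or negative) perfect cube.
Check small values of y:
  y = 0: RHS = -17 is not a perfect cube.
  y = 1: RHS = -13 is not a perfect cube.
  y = -1: RHS = -21 is not a perfect cube.
  y = 2: RHS = 15 is not a perfect cube.
  y = -2: RHS = -49 is not a perfect cube.
  y = 3: RHS = 91 is not a perfect cube.
  y = -3: RHS = -125 = (-5)³ ⇒ x = -5 works.
Continuing the search up to |y| = 35 finds no further solutions beyond those listed.
Collected solutions: (-5, -3).

Solutions (with |y| ≤ 35): (-5, -3).


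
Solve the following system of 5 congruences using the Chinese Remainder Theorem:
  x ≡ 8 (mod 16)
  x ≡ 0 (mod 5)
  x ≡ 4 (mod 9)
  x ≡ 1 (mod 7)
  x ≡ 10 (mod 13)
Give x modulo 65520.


Product of moduli M = 16 · 5 · 9 · 7 · 13 = 65520.
Merge one congruence at a time:
  Start: x ≡ 8 (mod 16).
  Combine with x ≡ 0 (mod 5); new modulus lcm = 80.
    Write x = 8 + 16·t and substitute into x ≡ 0 (mod 5): 16·t ≡ 0 − 8 = -8 (mod 5).
    Reduce coefficients mod 5: 1·t ≡ 2 (mod 5).
    So t ≡ 2 (mod 5).
    Then x = 8 + 16·2 = 40, valid modulo lcm(16, 5) = 80: x ≡ 40 (mod 80).
  Combine with x ≡ 4 (mod 9); new modulus lcm = 720.
    Write x = 40 + 80·t and substitute into x ≡ 4 (mod 9): 80·t ≡ 4 − 40 = -36 (mod 9).
    Reduce coefficients mod 9: 8·t ≡ 0 (mod 9).
    The inverse of 8 mod 9 is 8 (since 8·8 = 64 = 7·9 + 1), so t ≡ 8·0 = 0 ≡ 0 (mod 9).
    Then x = 40 + 80·0 = 40, valid modulo lcm(80, 9) = 720: x ≡ 40 (mod 720).
  Combine with x ≡ 1 (mod 7); new modulus lcm = 5040.
    Write x = 40 + 720·t and substitute into x ≡ 1 (mod 7): 720·t ≡ 1 − 40 = -39 (mod 7).
    Reduce coefficients mod 7: 6·t ≡ 3 (mod 7).
    The inverse of 6 mod 7 is 6 (since 6·6 = 36 = 5·7 + 1), so t ≡ 6·3 = 18 ≡ 4 (mod 7).
    Then x = 40 + 720·4 = 2920, valid modulo lcm(720, 7) = 5040: x ≡ 2920 (mod 5040).
  Combine with x ≡ 10 (mod 13); new modulus lcm = 65520.
    Write x = 2920 + 5040·t and substitute into x ≡ 10 (mod 13): 5040·t ≡ 10 − 2920 = -2910 (mod 13).
    Reduce coefficients mod 13: 9·t ≡ 2 (mod 13).
    The inverse of 9 mod 13 is 3 (since 9·3 = 27 = 2·13 + 1), so t ≡ 3·2 = 6 ≡ 6 (mod 13).
    Then x = 2920 + 5040·6 = 33160, valid modulo lcm(5040, 13) = 65520: x ≡ 33160 (mod 65520).
Verify against each original: 33160 mod 16 = 8, 33160 mod 5 = 0, 33160 mod 9 = 4, 33160 mod 7 = 1, 33160 mod 13 = 10.

x ≡ 33160 (mod 65520).


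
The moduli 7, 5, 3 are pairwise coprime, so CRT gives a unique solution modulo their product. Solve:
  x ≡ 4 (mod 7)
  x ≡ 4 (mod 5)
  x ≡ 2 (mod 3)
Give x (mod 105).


Moduli 7, 5, 3 are pairwise coprime; by CRT there is a unique solution modulo M = 7 · 5 · 3 = 105.
Solve pairwise, accumulating the modulus:
  Start with x ≡ 4 (mod 7).
  Combine with x ≡ 4 (mod 5): since gcd(7, 5) = 1, we get a unique residue mod 35.
    Write x = 4 + 7·t and substitute into x ≡ 4 (mod 5): 7·t ≡ 4 − 4 = 0 (mod 5).
    Reduce coefficients mod 5: 2·t ≡ 0 (mod 5).
    The inverse of 2 mod 5 is 3 (since 2·3 = 6 = 1·5 + 1), so t ≡ 3·0 = 0 ≡ 0 (mod 5).
    Then x = 4 + 7·0 = 4, valid modulo lcm(7, 5) = 35: x ≡ 4 (mod 35).
  Combine with x ≡ 2 (mod 3): since gcd(35, 3) = 1, we get a unique residue mod 105.
    Write x = 4 + 35·t and substitute into x ≡ 2 (mod 3): 35·t ≡ 2 − 4 = -2 (mod 3).
    Reduce coefficients mod 3: 2·t ≡ 1 (mod 3).
    The inverse of 2 mod 3 is 2 (since 2·2 = 4 = 1·3 + 1), so t ≡ 2·1 = 2 ≡ 2 (mod 3).
    Then x = 4 + 35·2 = 74, valid modulo lcm(35, 3) = 105: x ≡ 74 (mod 105).
Verify: 74 mod 7 = 4 ✓, 74 mod 5 = 4 ✓, 74 mod 3 = 2 ✓.

x ≡ 74 (mod 105).


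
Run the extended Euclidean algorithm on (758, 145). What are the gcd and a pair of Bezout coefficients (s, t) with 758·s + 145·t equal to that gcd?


Euclidean algorithm on (758, 145) — divide until remainder is 0:
  758 = 5 · 145 + 33
  145 = 4 · 33 + 13
  33 = 2 · 13 + 7
  13 = 1 · 7 + 6
  7 = 1 · 6 + 1
  6 = 6 · 1 + 0
gcd(758, 145) = 1.
Track Bezout coefficients alongside the remainders: start with r₀ = 758 = a·1 + b·0 (s = 1, t = 0) and r₁ = 145 = a·0 + b·1 (s = 0, t = 1); each new remainder r_{k+1} = r_{k-1} − q_k·r_k inherits s_{k+1} = s_{k-1} − q_k·s_k, t_{k+1} = t_{k-1} − q_k·t_k, so r_k = a·s_k + b·t_k at every step:
  q = 5: r = 33, s = 1 − 5·0 = 1, t = 0 − 5·1 = -5  (check: 758·1 + 145·(-5) = 33)
  q = 4: r = 13, s = 0 − 4·1 = -4, t = 1 − 4·(-5) = 21  (check: 758·(-4) + 145·21 = 13)
  q = 2: r = 7, s = 1 − 2·(-4) = 9, t = -5 − 2·21 = -47  (check: 758·9 + 145·(-47) = 7)
  q = 1: r = 6, s = -4 − 1·9 = -13, t = 21 − 1·(-47) = 68  (check: 758·(-13) + 145·68 = 6)
  q = 1: r = 1, s = 9 − 1·(-13) = 22, t = -47 − 1·68 = -115  (check: 758·22 + 145·(-115) = 1)
The row with r = 1 (the gcd) gives the Bezout coefficients s = 22, t = -115.
Result: 758 · (22) + 145 · (-115) = 1.

gcd(758, 145) = 1; s = 22, t = -115 (check: 758·22 + 145·(-115) = 1).


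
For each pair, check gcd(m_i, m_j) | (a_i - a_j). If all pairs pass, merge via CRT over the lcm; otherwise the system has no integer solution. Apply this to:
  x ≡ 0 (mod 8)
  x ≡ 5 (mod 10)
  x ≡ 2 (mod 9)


Moduli 8, 10, 9 are not pairwise coprime, so CRT works modulo lcm(m_i) when all pairwise compatibility conditions hold.
Pairwise compatibility: gcd(m_i, m_j) must divide a_i - a_j for every pair.
Merge one congruence at a time:
  Start: x ≡ 0 (mod 8).
  Combine with x ≡ 5 (mod 10): gcd(8, 10) = 2, and 5 - 0 = 5 is NOT divisible by 2.
    ⇒ system is inconsistent (no integer solution).

No solution (the system is inconsistent).


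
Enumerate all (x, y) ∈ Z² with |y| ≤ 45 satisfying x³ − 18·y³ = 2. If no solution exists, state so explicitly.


The equation is x³ - 18y³ = 2. For fixed y, x³ = 18·y³ + 2, so a solution requires the RHS to be a perfect cube.
Strategy: iterate y from -45 to 45, compute RHS = 18·y³ + 2, and check whether it is a (positive or negative) perfect cube.
Check small values of y:
  y = 0: RHS = 2 is not a perfect cube.
  y = 1: RHS = 20 is not a perfect cube.
  y = -1: RHS = -16 is not a perfect cube.
  y = 2: RHS = 146 is not a perfect cube.
  y = -2: RHS = -142 is not a perfect cube.
  y = 3: RHS = 488 is not a perfect cube.
  y = -3: RHS = -484 is not a perfect cube.
Continuing the search up to |y| = 45 finds no solutions either.
No (x, y) in the scanned range satisfies the equation.

No integer solutions with |y| ≤ 45.


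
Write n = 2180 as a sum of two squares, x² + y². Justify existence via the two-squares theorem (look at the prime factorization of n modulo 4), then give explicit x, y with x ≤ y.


Step 1: Factor n = 2180 = 2^2 · 5 · 109.
Step 2: Check the mod-4 condition on each prime factor: 2 = 2 (special); 5 ≡ 1 (mod 4), exponent 1; 109 ≡ 1 (mod 4), exponent 1.
All primes ≡ 3 (mod 4) appear to even exponent (or don't appear), so by the two-squares theorem n IS expressible as a sum of two squares.
Step 3: Build a representation. Group n = k² · m with k = 2 and m = 5 · 109 = 545 (a product of primes ≡ 1 (mod 4)); a representation of m scales to one of n via (k·x)² + (k·y)² = k²(x² + y²). Each prime p ≡ 1 (mod 4) is itself a sum of two squares; find a² by testing p − a² for a perfect square:
  5: 5 − 1² = 4 = 2² ⇒ 5 = 1² + 2².
  109: 109 − 1² = 108, 109 − 2² = 105, 109 − 3² = 100 = 10² ⇒ 109 = 3² + 10².
  Combine using the Brahmagupta–Fibonacci identity (a² + b²)(c² + d²) = (ac − bd)² + (ad + bc)² = (ac + bd)² + (ad − bc)²:
  5 · 109 = 545: from (1² + 2²)(3² + 10²), take (1·3 − 2·10, 1·10 + 2·3) = (3 − 20, 10 + 6) = (-17, 16); dropping signs (only squares matter) gives (17, 16); check 17² + 16² = 289 + 256 = 545 ✓.
  Scale by k = 2: (2·17, 2·16) = (34, 32).
Step 4: Order so x ≤ y and verify: 32² + 34² = 1024 + 1156 = 2180 = n. ✓

n = 2180 = 32² + 34² (one valid representation with x ≤ y).


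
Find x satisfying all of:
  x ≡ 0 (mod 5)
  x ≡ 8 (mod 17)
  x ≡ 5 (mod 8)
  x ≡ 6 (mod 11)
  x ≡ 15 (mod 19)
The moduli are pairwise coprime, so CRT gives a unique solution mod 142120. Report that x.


Product of moduli M = 5 · 17 · 8 · 11 · 19 = 142120.
Merge one congruence at a time:
  Start: x ≡ 0 (mod 5).
  Combine with x ≡ 8 (mod 17); new modulus lcm = 85.
    Write x = 0 + 5·t and substitute into x ≡ 8 (mod 17): 5·t ≡ 8 − 0 = 8 (mod 17).
    The inverse of 5 mod 17 is 7 (since 5·7 = 35 = 2·17 + 1), so t ≡ 7·8 = 56 ≡ 5 (mod 17).
    Then x = 0 + 5·5 = 25, valid modulo lcm(5, 17) = 85: x ≡ 25 (mod 85).
  Combine with x ≡ 5 (mod 8); new modulus lcm = 680.
    Write x = 25 + 85·t and substitute into x ≡ 5 (mod 8): 85·t ≡ 5 − 25 = -20 (mod 8).
    Reduce coefficients mod 8: 5·t ≡ 4 (mod 8).
    The inverse of 5 mod 8 is 5 (since 5·5 = 25 = 3·8 + 1), so t ≡ 5·4 = 20 ≡ 4 (mod 8).
    Then x = 25 + 85·4 = 365, valid modulo lcm(85, 8) = 680: x ≡ 365 (mod 680).
  Combine with x ≡ 6 (mod 11); new modulus lcm = 7480.
    Write x = 365 + 680·t and substitute into x ≡ 6 (mod 11): 680·t ≡ 6 − 365 = -359 (mod 11).
    Reduce coefficients mod 11: 9·t ≡ 4 (mod 11).
    The inverse of 9 mod 11 is 5 (since 9·5 = 45 = 4·11 + 1), so t ≡ 5·4 = 20 ≡ 9 (mod 11).
    Then x = 365 + 680·9 = 6485, valid modulo lcm(680, 11) = 7480: x ≡ 6485 (mod 7480).
  Combine with x ≡ 15 (mod 19); new modulus lcm = 142120.
    Write x = 6485 + 7480·t and substitute into x ≡ 15 (mod 19): 7480·t ≡ 15 − 6485 = -6470 (mod 19).
    Reduce coefficients mod 19: 13·t ≡ 9 (mod 19).
    The inverse of 13 mod 19 is 3 (since 13·3 = 39 = 2·19 + 1), so t ≡ 3·9 = 27 ≡ 8 (mod 19).
    Then x = 6485 + 7480·8 = 66325, valid modulo lcm(7480, 19) = 142120: x ≡ 66325 (mod 142120).
Verify against each original: 66325 mod 5 = 0, 66325 mod 17 = 8, 66325 mod 8 = 5, 66325 mod 11 = 6, 66325 mod 19 = 15.

x ≡ 66325 (mod 142120).


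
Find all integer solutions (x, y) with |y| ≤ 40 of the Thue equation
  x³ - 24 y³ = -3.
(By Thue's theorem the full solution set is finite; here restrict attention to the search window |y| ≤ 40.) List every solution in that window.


The equation is x³ - 24y³ = -3. For fixed y, x³ = 24·y³ − 3, so a solution requires the RHS to be a perfect cube.
Strategy: iterate y from -40 to 40, compute RHS = 24·y³ − 3, and check whether it is a (positive or negative) perfect cube.
Check small values of y:
  y = 0: RHS = -3 is not a perfect cube.
  y = 1: RHS = 21 is not a perfect cube.
  y = -1: RHS = -27 = (-3)³ ⇒ x = -3 works.
  y = 2: RHS = 189 is not a perfect cube.
  y = -2: RHS = -195 is not a perfect cube.
  y = 3: RHS = 645 is not a perfect cube.
  y = -3: RHS = -651 is not a perfect cube.
Continuing the search up to |y| = 40 finds no further solutions beyond those listed.
Collected solutions: (-3, -1).

Solutions (with |y| ≤ 40): (-3, -1).


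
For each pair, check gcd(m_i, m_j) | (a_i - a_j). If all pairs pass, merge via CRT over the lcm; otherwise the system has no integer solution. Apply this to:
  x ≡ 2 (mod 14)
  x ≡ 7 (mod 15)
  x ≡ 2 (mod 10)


Moduli 14, 15, 10 are not pairwise coprime, so CRT works modulo lcm(m_i) when all pairwise compatibility conditions hold.
Pairwise compatibility: gcd(m_i, m_j) must divide a_i - a_j for every pair.
Merge one congruence at a time:
  Start: x ≡ 2 (mod 14).
  Combine with x ≡ 7 (mod 15): gcd(14, 15) = 1; 7 - 2 = 5, which IS divisible by 1, so compatible.
    Write x = 2 + 14·t and substitute into x ≡ 7 (mod 15): 14·t ≡ 7 − 2 = 5 (mod 15).
    The inverse of 14 mod 15 is 14 (since 14·14 = 196 = 13·15 + 1), so t ≡ 14·5 = 70 ≡ 10 (mod 15).
    Then x = 2 + 14·10 = 142, valid modulo lcm(14, 15) = 210: x ≡ 142 (mod 210).
  Combine with x ≡ 2 (mod 10): gcd(210, 10) = 10; 2 - 142 = -140, which IS divisible by 10, so compatible.
    Write x = 142 + 210·t and substitute into x ≡ 2 (mod 10): 210·t ≡ 2 − 142 = -140 (mod 10).
    Divide the congruence (and modulus) by g = 10: 21·t ≡ -14 (mod 1).
    Modulo 1 every t works; take t = 0.
    Then x = 142 + 210·0 = 142, valid modulo lcm(210, 10) = 210: x ≡ 142 (mod 210).
Verify: 142 mod 14 = 2, 142 mod 15 = 7, 142 mod 10 = 2.

x ≡ 142 (mod 210).


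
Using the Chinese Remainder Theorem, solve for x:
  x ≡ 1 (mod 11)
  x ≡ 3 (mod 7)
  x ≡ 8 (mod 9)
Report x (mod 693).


Moduli 11, 7, 9 are pairwise coprime; by CRT there is a unique solution modulo M = 11 · 7 · 9 = 693.
Solve pairwise, accumulating the modulus:
  Start with x ≡ 1 (mod 11).
  Combine with x ≡ 3 (mod 7): since gcd(11, 7) = 1, we get a unique residue mod 77.
    Write x = 1 + 11·t and substitute into x ≡ 3 (mod 7): 11·t ≡ 3 − 1 = 2 (mod 7).
    Reduce coefficients mod 7: 4·t ≡ 2 (mod 7).
    The inverse of 4 mod 7 is 2 (since 4·2 = 8 = 1·7 + 1), so t ≡ 2·2 = 4 ≡ 4 (mod 7).
    Then x = 1 + 11·4 = 45, valid modulo lcm(11, 7) = 77: x ≡ 45 (mod 77).
  Combine with x ≡ 8 (mod 9): since gcd(77, 9) = 1, we get a unique residue mod 693.
    Write x = 45 + 77·t and substitute into x ≡ 8 (mod 9): 77·t ≡ 8 − 45 = -37 (mod 9).
    Reduce coefficients mod 9: 5·t ≡ 8 (mod 9).
    The inverse of 5 mod 9 is 2 (since 5·2 = 10 = 1·9 + 1), so t ≡ 2·8 = 16 ≡ 7 (mod 9).
    Then x = 45 + 77·7 = 584, valid modulo lcm(77, 9) = 693: x ≡ 584 (mod 693).
Verify: 584 mod 11 = 1 ✓, 584 mod 7 = 3 ✓, 584 mod 9 = 8 ✓.

x ≡ 584 (mod 693).


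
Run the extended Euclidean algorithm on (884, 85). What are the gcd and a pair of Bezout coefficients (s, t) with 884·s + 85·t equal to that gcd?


Euclidean algorithm on (884, 85) — divide until remainder is 0:
  884 = 10 · 85 + 34
  85 = 2 · 34 + 17
  34 = 2 · 17 + 0
gcd(884, 85) = 17.
Track Bezout coefficients alongside the remainders: start with r₀ = 884 = a·1 + b·0 (s = 1, t = 0) and r₁ = 85 = a·0 + b·1 (s = 0, t = 1); each new remainder r_{k+1} = r_{k-1} − q_k·r_k inherits s_{k+1} = s_{k-1} − q_k·s_k, t_{k+1} = t_{k-1} − q_k·t_k, so r_k = a·s_k + b·t_k at every step:
  q = 10: r = 34, s = 1 − 10·0 = 1, t = 0 − 10·1 = -10  (check: 884·1 + 85·(-10) = 34)
  q = 2: r = 17, s = 0 − 2·1 = -2, t = 1 − 2·(-10) = 21  (check: 884·(-2) + 85·21 = 17)
The row with r = 17 (the gcd) gives the Bezout coefficients s = -2, t = 21.
Result: 884 · (-2) + 85 · (21) = 17.

gcd(884, 85) = 17; s = -2, t = 21 (check: 884·(-2) + 85·21 = 17).


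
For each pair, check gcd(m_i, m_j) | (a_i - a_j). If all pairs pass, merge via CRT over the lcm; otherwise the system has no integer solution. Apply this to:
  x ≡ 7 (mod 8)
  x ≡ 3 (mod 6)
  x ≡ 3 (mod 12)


Moduli 8, 6, 12 are not pairwise coprime, so CRT works modulo lcm(m_i) when all pairwise compatibility conditions hold.
Pairwise compatibility: gcd(m_i, m_j) must divide a_i - a_j for every pair.
Merge one congruence at a time:
  Start: x ≡ 7 (mod 8).
  Combine with x ≡ 3 (mod 6): gcd(8, 6) = 2; 3 - 7 = -4, which IS divisible by 2, so compatible.
    Write x = 7 + 8·t and substitute into x ≡ 3 (mod 6): 8·t ≡ 3 − 7 = -4 (mod 6).
    Divide the congruence (and modulus) by g = 2: 4·t ≡ -2 (mod 3).
    Reduce coefficients mod 3: 1·t ≡ 1 (mod 3).
    So t ≡ 1 (mod 3).
    Then x = 7 + 8·1 = 15, valid modulo lcm(8, 6) = 24: x ≡ 15 (mod 24).
  Combine with x ≡ 3 (mod 12): gcd(24, 12) = 12; 3 - 15 = -12, which IS divisible by 12, so compatible.
    Write x = 15 + 24·t and substitute into x ≡ 3 (mod 12): 24·t ≡ 3 − 15 = -12 (mod 12).
    Divide the congruence (and modulus) by g = 12: 2·t ≡ -1 (mod 1).
    Modulo 1 every t works; take t = 0.
    Then x = 15 + 24·0 = 15, valid modulo lcm(24, 12) = 24: x ≡ 15 (mod 24).
Verify: 15 mod 8 = 7, 15 mod 6 = 3, 15 mod 12 = 3.

x ≡ 15 (mod 24).


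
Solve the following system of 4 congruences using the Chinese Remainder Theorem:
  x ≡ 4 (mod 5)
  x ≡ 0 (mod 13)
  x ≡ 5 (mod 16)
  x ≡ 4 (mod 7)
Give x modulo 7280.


Product of moduli M = 5 · 13 · 16 · 7 = 7280.
Merge one congruence at a time:
  Start: x ≡ 4 (mod 5).
  Combine with x ≡ 0 (mod 13); new modulus lcm = 65.
    Write x = 4 + 5·t and substitute into x ≡ 0 (mod 13): 5·t ≡ 0 − 4 = -4 (mod 13).
    Reduce coefficients mod 13: 5·t ≡ 9 (mod 13).
    The inverse of 5 mod 13 is 8 (since 5·8 = 40 = 3·13 + 1), so t ≡ 8·9 = 72 ≡ 7 (mod 13).
    Then x = 4 + 5·7 = 39, valid modulo lcm(5, 13) = 65: x ≡ 39 (mod 65).
  Combine with x ≡ 5 (mod 16); new modulus lcm = 1040.
    Write x = 39 + 65·t and substitute into x ≡ 5 (mod 16): 65·t ≡ 5 − 39 = -34 (mod 16).
    Reduce coefficients mod 16: 1·t ≡ 14 (mod 16).
    So t ≡ 14 (mod 16).
    Then x = 39 + 65·14 = 949, valid modulo lcm(65, 16) = 1040: x ≡ 949 (mod 1040).
  Combine with x ≡ 4 (mod 7); new modulus lcm = 7280.
    Write x = 949 + 1040·t and substitute into x ≡ 4 (mod 7): 1040·t ≡ 4 − 949 = -945 (mod 7).
    Reduce coefficients mod 7: 4·t ≡ 0 (mod 7).
    The inverse of 4 mod 7 is 2 (since 4·2 = 8 = 1·7 + 1), so t ≡ 2·0 = 0 ≡ 0 (mod 7).
    Then x = 949 + 1040·0 = 949, valid modulo lcm(1040, 7) = 7280: x ≡ 949 (mod 7280).
Verify against each original: 949 mod 5 = 4, 949 mod 13 = 0, 949 mod 16 = 5, 949 mod 7 = 4.

x ≡ 949 (mod 7280).


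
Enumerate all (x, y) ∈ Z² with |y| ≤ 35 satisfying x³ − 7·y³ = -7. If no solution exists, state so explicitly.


The equation is x³ - 7y³ = -7. For fixed y, x³ = 7·y³ − 7, so a solution requires the RHS to be a perfect cube.
Strategy: iterate y from -35 to 35, compute RHS = 7·y³ − 7, and check whether it is a (positive or negative) perfect cube.
Check small values of y:
  y = 0: RHS = -7 is not a perfect cube.
  y = 1: RHS = 0 = (0)³ ⇒ x = 0 works.
  y = -1: RHS = -14 is not a perfect cube.
  y = 2: RHS = 49 is not a perfect cube.
  y = -2: RHS = -63 is not a perfect cube.
  y = 3: RHS = 182 is not a perfect cube.
  y = -3: RHS = -196 is not a perfect cube.
Continuing the search up to |y| = 35 finds no further solutions beyond those listed.
Collected solutions: (0, 1).

Solutions (with |y| ≤ 35): (0, 1).


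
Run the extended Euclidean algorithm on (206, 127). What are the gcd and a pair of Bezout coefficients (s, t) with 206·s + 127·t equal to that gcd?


Euclidean algorithm on (206, 127) — divide until remainder is 0:
  206 = 1 · 127 + 79
  127 = 1 · 79 + 48
  79 = 1 · 48 + 31
  48 = 1 · 31 + 17
  31 = 1 · 17 + 14
  17 = 1 · 14 + 3
  14 = 4 · 3 + 2
  3 = 1 · 2 + 1
  2 = 2 · 1 + 0
gcd(206, 127) = 1.
Track Bezout coefficients alongside the remainders: start with r₀ = 206 = a·1 + b·0 (s = 1, t = 0) and r₁ = 127 = a·0 + b·1 (s = 0, t = 1); each new remainder r_{k+1} = r_{k-1} − q_k·r_k inherits s_{k+1} = s_{k-1} − q_k·s_k, t_{k+1} = t_{k-1} − q_k·t_k, so r_k = a·s_k + b·t_k at every step:
  q = 1: r = 79, s = 1 − 1·0 = 1, t = 0 − 1·1 = -1  (check: 206·1 + 127·(-1) = 79)
  q = 1: r = 48, s = 0 − 1·1 = -1, t = 1 − 1·(-1) = 2  (check: 206·(-1) + 127·2 = 48)
  q = 1: r = 31, s = 1 − 1·(-1) = 2, t = -1 − 1·2 = -3  (check: 206·2 + 127·(-3) = 31)
  q = 1: r = 17, s = -1 − 1·2 = -3, t = 2 − 1·(-3) = 5  (check: 206·(-3) + 127·5 = 17)
  q = 1: r = 14, s = 2 − 1·(-3) = 5, t = -3 − 1·5 = -8  (check: 206·5 + 127·(-8) = 14)
  q = 1: r = 3, s = -3 − 1·5 = -8, t = 5 − 1·(-8) = 13  (check: 206·(-8) + 127·13 = 3)
  q = 4: r = 2, s = 5 − 4·(-8) = 37, t = -8 − 4·13 = -60  (check: 206·37 + 127·(-60) = 2)
  q = 1: r = 1, s = -8 − 1·37 = -45, t = 13 − 1·(-60) = 73  (check: 206·(-45) + 127·73 = 1)
The row with r = 1 (the gcd) gives the Bezout coefficients s = -45, t = 73.
Result: 206 · (-45) + 127 · (73) = 1.

gcd(206, 127) = 1; s = -45, t = 73 (check: 206·(-45) + 127·73 = 1).


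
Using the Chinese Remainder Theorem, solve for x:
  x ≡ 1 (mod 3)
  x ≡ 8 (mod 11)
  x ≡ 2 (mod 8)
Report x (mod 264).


Moduli 3, 11, 8 are pairwise coprime; by CRT there is a unique solution modulo M = 3 · 11 · 8 = 264.
Solve pairwise, accumulating the modulus:
  Start with x ≡ 1 (mod 3).
  Combine with x ≡ 8 (mod 11): since gcd(3, 11) = 1, we get a unique residue mod 33.
    Write x = 1 + 3·t and substitute into x ≡ 8 (mod 11): 3·t ≡ 8 − 1 = 7 (mod 11).
    The inverse of 3 mod 11 is 4 (since 3·4 = 12 = 1·11 + 1), so t ≡ 4·7 = 28 ≡ 6 (mod 11).
    Then x = 1 + 3·6 = 19, valid modulo lcm(3, 11) = 33: x ≡ 19 (mod 33).
  Combine with x ≡ 2 (mod 8): since gcd(33, 8) = 1, we get a unique residue mod 264.
    Write x = 19 + 33·t and substitute into x ≡ 2 (mod 8): 33·t ≡ 2 − 19 = -17 (mod 8).
    Reduce coefficients mod 8: 1·t ≡ 7 (mod 8).
    So t ≡ 7 (mod 8).
    Then x = 19 + 33·7 = 250, valid modulo lcm(33, 8) = 264: x ≡ 250 (mod 264).
Verify: 250 mod 3 = 1 ✓, 250 mod 11 = 8 ✓, 250 mod 8 = 2 ✓.

x ≡ 250 (mod 264).


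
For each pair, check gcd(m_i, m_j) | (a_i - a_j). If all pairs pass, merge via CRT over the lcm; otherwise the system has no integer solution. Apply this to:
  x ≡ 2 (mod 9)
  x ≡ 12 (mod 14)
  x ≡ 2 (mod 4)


Moduli 9, 14, 4 are not pairwise coprime, so CRT works modulo lcm(m_i) when all pairwise compatibility conditions hold.
Pairwise compatibility: gcd(m_i, m_j) must divide a_i - a_j for every pair.
Merge one congruence at a time:
  Start: x ≡ 2 (mod 9).
  Combine with x ≡ 12 (mod 14): gcd(9, 14) = 1; 12 - 2 = 10, which IS divisible by 1, so compatible.
    Write x = 2 + 9·t and substitute into x ≡ 12 (mod 14): 9·t ≡ 12 − 2 = 10 (mod 14).
    The inverse of 9 mod 14 is 11 (since 9·11 = 99 = 7·14 + 1), so t ≡ 11·10 = 110 ≡ 12 (mod 14).
    Then x = 2 + 9·12 = 110, valid modulo lcm(9, 14) = 126: x ≡ 110 (mod 126).
  Combine with x ≡ 2 (mod 4): gcd(126, 4) = 2; 2 - 110 = -108, which IS divisible by 2, so compatible.
    Write x = 110 + 126·t and substitute into x ≡ 2 (mod 4): 126·t ≡ 2 − 110 = -108 (mod 4).
    Divide the congruence (and modulus) by g = 2: 63·t ≡ -54 (mod 2).
    Reduce coefficients mod 2: 1·t ≡ 0 (mod 2).
    So t ≡ 0 (mod 2).
    Then x = 110 + 126·0 = 110, valid modulo lcm(126, 4) = 252: x ≡ 110 (mod 252).
Verify: 110 mod 9 = 2, 110 mod 14 = 12, 110 mod 4 = 2.

x ≡ 110 (mod 252).


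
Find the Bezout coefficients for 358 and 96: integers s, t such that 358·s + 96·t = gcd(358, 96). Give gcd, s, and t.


Euclidean algorithm on (358, 96) — divide until remainder is 0:
  358 = 3 · 96 + 70
  96 = 1 · 70 + 26
  70 = 2 · 26 + 18
  26 = 1 · 18 + 8
  18 = 2 · 8 + 2
  8 = 4 · 2 + 0
gcd(358, 96) = 2.
Track Bezout coefficients alongside the remainders: start with r₀ = 358 = a·1 + b·0 (s = 1, t = 0) and r₁ = 96 = a·0 + b·1 (s = 0, t = 1); each new remainder r_{k+1} = r_{k-1} − q_k·r_k inherits s_{k+1} = s_{k-1} − q_k·s_k, t_{k+1} = t_{k-1} − q_k·t_k, so r_k = a·s_k + b·t_k at every step:
  q = 3: r = 70, s = 1 − 3·0 = 1, t = 0 − 3·1 = -3  (check: 358·1 + 96·(-3) = 70)
  q = 1: r = 26, s = 0 − 1·1 = -1, t = 1 − 1·(-3) = 4  (check: 358·(-1) + 96·4 = 26)
  q = 2: r = 18, s = 1 − 2·(-1) = 3, t = -3 − 2·4 = -11  (check: 358·3 + 96·(-11) = 18)
  q = 1: r = 8, s = -1 − 1·3 = -4, t = 4 − 1·(-11) = 15  (check: 358·(-4) + 96·15 = 8)
  q = 2: r = 2, s = 3 − 2·(-4) = 11, t = -11 − 2·15 = -41  (check: 358·11 + 96·(-41) = 2)
The row with r = 2 (the gcd) gives the Bezout coefficients s = 11, t = -41.
Result: 358 · (11) + 96 · (-41) = 2.

gcd(358, 96) = 2; s = 11, t = -41 (check: 358·11 + 96·(-41) = 2).


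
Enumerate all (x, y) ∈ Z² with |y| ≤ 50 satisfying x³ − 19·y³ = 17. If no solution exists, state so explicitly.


The equation is x³ - 19y³ = 17. For fixed y, x³ = 19·y³ + 17, so a solution requires the RHS to be a perfect cube.
Strategy: iterate y from -50 to 50, compute RHS = 19·y³ + 17, and check whether it is a (positive or negative) perfect cube.
Check small values of y:
  y = 0: RHS = 17 is not a perfect cube.
  y = 1: RHS = 36 is not a perfect cube.
  y = -1: RHS = -2 is not a perfect cube.
  y = 2: RHS = 169 is not a perfect cube.
  y = -2: RHS = -135 is not a perfect cube.
  y = 3: RHS = 530 is not a perfect cube.
  y = -3: RHS = -496 is not a perfect cube.
Continuing the search up to |y| = 50 finds no solutions either.
No (x, y) in the scanned range satisfies the equation.

No integer solutions with |y| ≤ 50.


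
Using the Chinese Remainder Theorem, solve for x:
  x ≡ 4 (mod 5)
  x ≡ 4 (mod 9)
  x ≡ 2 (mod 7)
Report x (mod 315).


Moduli 5, 9, 7 are pairwise coprime; by CRT there is a unique solution modulo M = 5 · 9 · 7 = 315.
Solve pairwise, accumulating the modulus:
  Start with x ≡ 4 (mod 5).
  Combine with x ≡ 4 (mod 9): since gcd(5, 9) = 1, we get a unique residue mod 45.
    Write x = 4 + 5·t and substitute into x ≡ 4 (mod 9): 5·t ≡ 4 − 4 = 0 (mod 9).
    The inverse of 5 mod 9 is 2 (since 5·2 = 10 = 1·9 + 1), so t ≡ 2·0 = 0 ≡ 0 (mod 9).
    Then x = 4 + 5·0 = 4, valid modulo lcm(5, 9) = 45: x ≡ 4 (mod 45).
  Combine with x ≡ 2 (mod 7): since gcd(45, 7) = 1, we get a unique residue mod 315.
    Write x = 4 + 45·t and substitute into x ≡ 2 (mod 7): 45·t ≡ 2 − 4 = -2 (mod 7).
    Reduce coefficients mod 7: 3·t ≡ 5 (mod 7).
    The inverse of 3 mod 7 is 5 (since 3·5 = 15 = 2·7 + 1), so t ≡ 5·5 = 25 ≡ 4 (mod 7).
    Then x = 4 + 45·4 = 184, valid modulo lcm(45, 7) = 315: x ≡ 184 (mod 315).
Verify: 184 mod 5 = 4 ✓, 184 mod 9 = 4 ✓, 184 mod 7 = 2 ✓.

x ≡ 184 (mod 315).


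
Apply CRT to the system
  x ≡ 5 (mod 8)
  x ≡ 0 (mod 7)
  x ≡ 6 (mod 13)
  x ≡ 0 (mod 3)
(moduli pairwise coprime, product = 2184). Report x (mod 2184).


Product of moduli M = 8 · 7 · 13 · 3 = 2184.
Merge one congruence at a time:
  Start: x ≡ 5 (mod 8).
  Combine with x ≡ 0 (mod 7); new modulus lcm = 56.
    Write x = 5 + 8·t and substitute into x ≡ 0 (mod 7): 8·t ≡ 0 − 5 = -5 (mod 7).
    Reduce coefficients mod 7: 1·t ≡ 2 (mod 7).
    So t ≡ 2 (mod 7).
    Then x = 5 + 8·2 = 21, valid modulo lcm(8, 7) = 56: x ≡ 21 (mod 56).
  Combine with x ≡ 6 (mod 13); new modulus lcm = 728.
    Write x = 21 + 56·t and substitute into x ≡ 6 (mod 13): 56·t ≡ 6 − 21 = -15 (mod 13).
    Reduce coefficients mod 13: 4·t ≡ 11 (mod 13).
    The inverse of 4 mod 13 is 10 (since 4·10 = 40 = 3·13 + 1), so t ≡ 10·11 = 110 ≡ 6 (mod 13).
    Then x = 21 + 56·6 = 357, valid modulo lcm(56, 13) = 728: x ≡ 357 (mod 728).
  Combine with x ≡ 0 (mod 3); new modulus lcm = 2184.
    Write x = 357 + 728·t and substitute into x ≡ 0 (mod 3): 728·t ≡ 0 − 357 = -357 (mod 3).
    Reduce coefficients mod 3: 2·t ≡ 0 (mod 3).
    The inverse of 2 mod 3 is 2 (since 2·2 = 4 = 1·3 + 1), so t ≡ 2·0 = 0 ≡ 0 (mod 3).
    Then x = 357 + 728·0 = 357, valid modulo lcm(728, 3) = 2184: x ≡ 357 (mod 2184).
Verify against each original: 357 mod 8 = 5, 357 mod 7 = 0, 357 mod 13 = 6, 357 mod 3 = 0.

x ≡ 357 (mod 2184).


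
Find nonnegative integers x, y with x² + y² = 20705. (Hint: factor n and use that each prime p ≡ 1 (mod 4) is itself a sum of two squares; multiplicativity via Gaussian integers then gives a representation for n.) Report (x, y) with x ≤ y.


Step 1: Factor n = 20705 = 5 · 41 · 101.
Step 2: Check the mod-4 condition on each prime factor: 5 ≡ 1 (mod 4), exponent 1; 41 ≡ 1 (mod 4), exponent 1; 101 ≡ 1 (mod 4), exponent 1.
All primes ≡ 3 (mod 4) appear to even exponent (or don't appear), so by the two-squares theorem n IS expressible as a sum of two squares.
Step 3: Build a representation. Here n = 5 · 41 · 101 is a product of primes ≡ 1 (mod 4). Each prime p ≡ 1 (mod 4) is itself a sum of two squares; find a² by testing p − a² for a perfect square:
  5: 5 − 1² = 4 = 2² ⇒ 5 = 1² + 2².
  41: 41 − 1² = 40, 41 − 2² = 37, 41 − 3² = 32, 41 − 4² = 25 = 5² ⇒ 41 = 4² + 5².
  101: 101 − 1² = 100 = 10² ⇒ 101 = 1² + 10².
  Combine using the Brahmagupta–Fibonacci identity (a² + b²)(c² + d²) = (ac − bd)² + (ad + bc)² = (ac + bd)² + (ad − bc)²:
  5 · 41 = 205: from (1² + 2²)(4² + 5²), take (1·4 − 2·5, 1·5 + 2·4) = (4 − 10, 5 + 8) = (-6, 13); dropping signs (only squares matter) gives (6, 13); check 6² + 13² = 36 + 169 = 205 ✓.
  205 · 101 = 20705: from (6² + 13²)(1² + 10²), take (6·1 − 13·10, 6·10 + 13·1) = (6 − 130, 60 + 13) = (-124, 73); dropping signs (only squares matter) gives (124, 73); check 124² + 73² = 15376 + 5329 = 20705 ✓.
Step 4: Order so x ≤ y and verify: 73² + 124² = 5329 + 15376 = 20705 = n. ✓

n = 20705 = 73² + 124² (one valid representation with x ≤ y).


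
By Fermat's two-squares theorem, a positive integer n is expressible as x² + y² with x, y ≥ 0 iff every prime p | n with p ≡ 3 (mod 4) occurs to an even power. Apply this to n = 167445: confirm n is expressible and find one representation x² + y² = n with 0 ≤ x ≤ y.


Step 1: Factor n = 167445 = 3^2 · 5 · 61^2.
Step 2: Check the mod-4 condition on each prime factor: 3 ≡ 3 (mod 4), exponent 2 (must be even); 5 ≡ 1 (mod 4), exponent 1; 61 ≡ 1 (mod 4), exponent 2.
All primes ≡ 3 (mod 4) appear to even exponent (or don't appear), so by the two-squares theorem n IS expressible as a sum of two squares.
Step 3: Build a representation. Group n = k² · m with k = 3 and m = 5 · 61 · 61 = 18605 (a product of primes ≡ 1 (mod 4)); a representation of m scales to one of n via (k·x)² + (k·y)² = k²(x² + y²). Each prime p ≡ 1 (mod 4) is itself a sum of two squares; find a² by testing p − a² for a perfect square:
  5: 5 − 1² = 4 = 2² ⇒ 5 = 1² + 2².
  61: 61 − 1² = 60, 61 − 2² = 57, 61 − 3² = 52, 61 − 4² = 45, 61 − 5² = 36 = 6² ⇒ 61 = 5² + 6².
  Combine using the Brahmagupta–Fibonacci identity (a² + b²)(c² + d²) = (ac − bd)² + (ad + bc)² = (ac + bd)² + (ad − bc)²:
  5 · 61 = 305: from (1² + 2²)(5² + 6²), take (1·5 − 2·6, 1·6 + 2·5) = (5 − 12, 6 + 10) = (-7, 16); dropping signs (only squares matter) gives (7, 16); check 7² + 16² = 49 + 256 = 305 ✓.
  305 · 61 = 18605: from (7² + 16²)(5² + 6²), take (7·5 − 16·6, 7·6 + 16·5) = (35 − 96, 42 + 80) = (-61, 122); dropping signs (only squares matter) gives (61, 122); check 61² + 122² = 3721 + 14884 = 18605 ✓.
  Scale by k = 3: (3·61, 3·122) = (183, 366).
Step 4: Order so x ≤ y and verify: 183² + 366² = 33489 + 133956 = 167445 = n. ✓

n = 167445 = 183² + 366² (one valid representation with x ≤ y).


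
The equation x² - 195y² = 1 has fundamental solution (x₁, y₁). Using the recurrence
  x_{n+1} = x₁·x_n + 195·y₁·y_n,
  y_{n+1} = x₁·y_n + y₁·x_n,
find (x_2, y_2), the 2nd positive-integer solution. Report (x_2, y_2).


Step 1: Find the fundamental solution (x₁, y₁) of x² - 195y² = 1.
  Expand √195 as a continued fraction. a₀ = ⌊√195⌋ = 13; iterate m_{k+1} = d_k·a_k − m_k, d_{k+1} = (195 − m_{k+1}²)/d_k, a_{k+1} = ⌊(a₀ + m_{k+1})/d_{k+1}⌋ (starting m₀ = 0, d₀ = 1), with convergents p_k = a_k·p_{k-1} + p_{k-2}, q_k = a_k·q_{k-1} + q_{k-2} (p₋₁ = 1, q₋₁ = 0):
  k = 0: a₀ = 13; p₀/q₀ = 13/1; p₀² − 195·q₀² = 169 − 195 = -26.
  k = 1: m = 13, d = 26, a = ⌊(13 + 13)/26⌋ = 1; p/q = (1·13 + 1)/(1·1 + 0) = 14/1; p² − 195·q² = 196 − 195 = 1.
  The first convergent with p² − 195·q² = 1 gives the fundamental solution (x₁, y₁) = (14, 1).
Step 2: Apply the recurrence (x_{n+1}, y_{n+1}) = (x₁x_n + 195y₁y_n, x₁y_n + y₁x_n) repeatedly.
  From (x_1, y_1) = (14, 1): x_2 = 14·14 + 195·1·1 = 391; y_2 = 14·1 + 1·14 = 28.
Step 3: Verify x_2² - 195·y_2² = 152881 - 152880 = 1 (should be 1). ✓

(x_1, y_1) = (14, 1); (x_2, y_2) = (391, 28).
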